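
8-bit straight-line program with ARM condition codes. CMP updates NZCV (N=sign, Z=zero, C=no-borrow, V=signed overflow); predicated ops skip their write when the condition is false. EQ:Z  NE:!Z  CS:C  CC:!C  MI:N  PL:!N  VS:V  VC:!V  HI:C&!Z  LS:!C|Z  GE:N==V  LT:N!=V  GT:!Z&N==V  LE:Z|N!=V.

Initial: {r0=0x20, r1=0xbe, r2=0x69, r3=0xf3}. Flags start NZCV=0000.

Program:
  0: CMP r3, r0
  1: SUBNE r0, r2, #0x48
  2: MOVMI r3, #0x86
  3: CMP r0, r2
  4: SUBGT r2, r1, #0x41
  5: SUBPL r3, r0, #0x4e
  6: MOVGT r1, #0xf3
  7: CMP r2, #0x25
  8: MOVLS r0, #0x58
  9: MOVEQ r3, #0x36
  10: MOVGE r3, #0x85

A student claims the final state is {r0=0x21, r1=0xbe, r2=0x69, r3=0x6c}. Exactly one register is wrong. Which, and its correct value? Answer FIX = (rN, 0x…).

0: ✓ CMP  NZCV=1010
1: ✓ SUBNE  r0←0x21
2: ✓ MOVMI  r3←0x86
3: ✓ CMP  NZCV=1000
4: · SUBGT
5: · SUBPL
6: · MOVGT
7: ✓ CMP  NZCV=0010
8: · MOVLS
9: · MOVEQ
10: ✓ MOVGE  r3←0x85

FIX = (r3, 0x85)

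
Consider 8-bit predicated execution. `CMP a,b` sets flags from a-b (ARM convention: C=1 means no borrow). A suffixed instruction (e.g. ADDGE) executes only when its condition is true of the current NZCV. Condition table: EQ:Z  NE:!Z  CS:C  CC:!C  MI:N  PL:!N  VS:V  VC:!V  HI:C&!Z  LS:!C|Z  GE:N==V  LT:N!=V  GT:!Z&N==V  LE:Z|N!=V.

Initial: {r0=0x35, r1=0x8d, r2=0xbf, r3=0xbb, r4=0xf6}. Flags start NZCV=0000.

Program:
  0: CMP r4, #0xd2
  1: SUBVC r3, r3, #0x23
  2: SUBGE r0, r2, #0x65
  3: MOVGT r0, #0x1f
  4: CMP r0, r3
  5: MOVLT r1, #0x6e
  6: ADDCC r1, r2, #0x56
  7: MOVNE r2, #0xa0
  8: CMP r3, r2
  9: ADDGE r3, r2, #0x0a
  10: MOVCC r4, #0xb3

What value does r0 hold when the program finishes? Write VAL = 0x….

0: ✓ CMP  NZCV=0010
1: ✓ SUBVC  r3←0x98
2: ✓ SUBGE  r0←0x5a
3: ✓ MOVGT  r0←0x1f
4: ✓ CMP  NZCV=1001
5: · MOVLT
6: ✓ ADDCC  r1←0x15
7: ✓ MOVNE  r2←0xa0
8: ✓ CMP  NZCV=1000
9: · ADDGE
10: ✓ MOVCC  r4←0xb3

VAL = 0x1f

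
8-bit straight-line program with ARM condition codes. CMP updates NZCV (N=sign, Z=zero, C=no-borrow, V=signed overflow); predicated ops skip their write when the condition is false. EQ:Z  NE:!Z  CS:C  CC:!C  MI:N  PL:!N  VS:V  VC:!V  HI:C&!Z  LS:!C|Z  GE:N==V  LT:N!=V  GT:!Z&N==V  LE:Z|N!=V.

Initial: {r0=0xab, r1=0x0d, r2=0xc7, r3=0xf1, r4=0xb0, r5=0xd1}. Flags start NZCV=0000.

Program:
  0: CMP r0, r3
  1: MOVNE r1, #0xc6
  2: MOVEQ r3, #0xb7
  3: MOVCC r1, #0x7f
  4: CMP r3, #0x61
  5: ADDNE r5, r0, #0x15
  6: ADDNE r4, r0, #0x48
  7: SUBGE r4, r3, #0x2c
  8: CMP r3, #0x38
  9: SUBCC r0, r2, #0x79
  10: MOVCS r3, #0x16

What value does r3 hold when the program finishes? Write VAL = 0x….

VAL = 0x16

0: ✓ CMP  NZCV=1000
1: ✓ MOVNE  r1←0xc6
2: · MOVEQ
3: ✓ MOVCC  r1←0x7f
4: ✓ CMP  NZCV=1010
5: ✓ ADDNE  r5←0xc0
6: ✓ ADDNE  r4←0xf3
7: · SUBGE
8: ✓ CMP  NZCV=1010
9: · SUBCC
10: ✓ MOVCS  r3←0x16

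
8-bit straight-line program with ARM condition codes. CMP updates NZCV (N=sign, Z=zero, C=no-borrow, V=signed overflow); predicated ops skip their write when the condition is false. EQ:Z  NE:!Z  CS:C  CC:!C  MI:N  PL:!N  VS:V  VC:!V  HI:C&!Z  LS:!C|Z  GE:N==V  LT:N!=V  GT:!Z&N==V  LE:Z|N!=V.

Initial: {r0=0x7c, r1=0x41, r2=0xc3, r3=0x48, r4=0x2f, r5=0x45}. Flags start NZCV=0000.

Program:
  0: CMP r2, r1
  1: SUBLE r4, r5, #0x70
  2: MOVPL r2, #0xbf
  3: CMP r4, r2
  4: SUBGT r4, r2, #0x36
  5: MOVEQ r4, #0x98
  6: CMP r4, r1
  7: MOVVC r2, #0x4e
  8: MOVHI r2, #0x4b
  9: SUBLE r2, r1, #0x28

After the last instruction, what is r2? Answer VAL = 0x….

VAL = 0x19

0: ✓ CMP  NZCV=1010
1: ✓ SUBLE  r4←0xd5
2: · MOVPL
3: ✓ CMP  NZCV=0010
4: ✓ SUBGT  r4←0x8d
5: · MOVEQ
6: ✓ CMP  NZCV=0011
7: · MOVVC
8: ✓ MOVHI  r2←0x4b
9: ✓ SUBLE  r2←0x19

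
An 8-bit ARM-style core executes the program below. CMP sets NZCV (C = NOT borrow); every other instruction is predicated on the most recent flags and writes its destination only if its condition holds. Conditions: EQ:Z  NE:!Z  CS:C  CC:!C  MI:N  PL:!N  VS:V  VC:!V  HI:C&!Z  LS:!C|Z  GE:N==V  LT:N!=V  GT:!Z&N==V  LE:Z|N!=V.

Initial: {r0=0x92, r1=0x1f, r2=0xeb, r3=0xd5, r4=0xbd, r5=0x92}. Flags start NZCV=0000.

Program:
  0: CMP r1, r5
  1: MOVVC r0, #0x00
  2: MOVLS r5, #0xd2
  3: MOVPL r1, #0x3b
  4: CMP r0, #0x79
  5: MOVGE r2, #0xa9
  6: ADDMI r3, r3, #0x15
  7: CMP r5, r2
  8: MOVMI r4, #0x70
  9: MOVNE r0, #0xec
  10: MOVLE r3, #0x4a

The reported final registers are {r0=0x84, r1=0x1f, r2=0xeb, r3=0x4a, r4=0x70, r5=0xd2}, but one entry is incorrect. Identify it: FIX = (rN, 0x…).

FIX = (r0, 0xec)

0: ✓ CMP  NZCV=1001
1: · MOVVC
2: ✓ MOVLS  r5←0xd2
3: · MOVPL
4: ✓ CMP  NZCV=0011
5: · MOVGE
6: · ADDMI
7: ✓ CMP  NZCV=1000
8: ✓ MOVMI  r4←0x70
9: ✓ MOVNE  r0←0xec
10: ✓ MOVLE  r3←0x4a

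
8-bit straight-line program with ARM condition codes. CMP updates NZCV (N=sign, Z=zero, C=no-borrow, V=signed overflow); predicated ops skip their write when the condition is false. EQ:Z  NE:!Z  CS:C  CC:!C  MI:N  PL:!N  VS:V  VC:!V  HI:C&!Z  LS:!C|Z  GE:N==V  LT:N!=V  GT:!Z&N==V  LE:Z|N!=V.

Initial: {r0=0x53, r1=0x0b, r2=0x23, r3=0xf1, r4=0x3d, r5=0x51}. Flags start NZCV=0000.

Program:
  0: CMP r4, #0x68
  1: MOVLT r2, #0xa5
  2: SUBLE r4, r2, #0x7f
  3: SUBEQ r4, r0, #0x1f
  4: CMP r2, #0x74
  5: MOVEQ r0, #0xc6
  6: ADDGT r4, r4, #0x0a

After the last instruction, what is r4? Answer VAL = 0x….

0: ✓ CMP  NZCV=1000
1: ✓ MOVLT  r2←0xa5
2: ✓ SUBLE  r4←0x26
3: · SUBEQ
4: ✓ CMP  NZCV=0011
5: · MOVEQ
6: · ADDGT

VAL = 0x26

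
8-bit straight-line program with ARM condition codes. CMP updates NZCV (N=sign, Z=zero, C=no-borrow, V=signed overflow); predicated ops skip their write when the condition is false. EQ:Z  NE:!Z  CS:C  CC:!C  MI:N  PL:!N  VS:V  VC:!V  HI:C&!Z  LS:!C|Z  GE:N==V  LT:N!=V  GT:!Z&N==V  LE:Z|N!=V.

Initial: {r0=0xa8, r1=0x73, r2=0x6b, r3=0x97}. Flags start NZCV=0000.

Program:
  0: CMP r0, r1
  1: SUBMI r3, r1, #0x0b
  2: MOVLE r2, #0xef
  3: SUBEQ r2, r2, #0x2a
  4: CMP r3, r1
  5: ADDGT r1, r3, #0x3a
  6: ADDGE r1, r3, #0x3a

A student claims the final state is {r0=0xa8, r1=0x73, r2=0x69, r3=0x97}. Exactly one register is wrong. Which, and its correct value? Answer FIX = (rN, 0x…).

[0] flags=0011 → (cmp)
[1] flags=0011 MI?F → skip
[2] flags=0011 LE?T → r2=0xef
[3] flags=0011 EQ?F → skip
[4] flags=0011 → (cmp)
[5] flags=0011 GT?F → skip
[6] flags=0011 GE?F → skip

FIX = (r2, 0xef)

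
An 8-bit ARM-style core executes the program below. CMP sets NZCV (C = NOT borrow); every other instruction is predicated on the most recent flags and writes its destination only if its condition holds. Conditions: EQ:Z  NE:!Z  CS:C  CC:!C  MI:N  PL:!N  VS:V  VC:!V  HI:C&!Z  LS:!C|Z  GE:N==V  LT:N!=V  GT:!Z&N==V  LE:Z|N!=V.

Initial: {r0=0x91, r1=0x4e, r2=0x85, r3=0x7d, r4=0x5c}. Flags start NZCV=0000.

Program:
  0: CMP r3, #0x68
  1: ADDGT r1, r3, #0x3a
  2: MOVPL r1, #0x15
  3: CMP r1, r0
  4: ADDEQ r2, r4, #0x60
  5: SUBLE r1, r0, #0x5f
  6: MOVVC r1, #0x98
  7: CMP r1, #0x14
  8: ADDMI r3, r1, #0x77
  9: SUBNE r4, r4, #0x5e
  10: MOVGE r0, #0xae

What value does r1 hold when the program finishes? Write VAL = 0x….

[0] flags=0010 → (cmp)
[1] flags=0010 GT?T → r1=0xb7
[2] flags=0010 PL?T → r1=0x15
[3] flags=1001 → (cmp)
[4] flags=1001 EQ?F → skip
[5] flags=1001 LE?F → skip
[6] flags=1001 VC?F → skip
[7] flags=0010 → (cmp)
[8] flags=0010 MI?F → skip
[9] flags=0010 NE?T → r4=0xfe
[10] flags=0010 GE?T → r0=0xae

VAL = 0x15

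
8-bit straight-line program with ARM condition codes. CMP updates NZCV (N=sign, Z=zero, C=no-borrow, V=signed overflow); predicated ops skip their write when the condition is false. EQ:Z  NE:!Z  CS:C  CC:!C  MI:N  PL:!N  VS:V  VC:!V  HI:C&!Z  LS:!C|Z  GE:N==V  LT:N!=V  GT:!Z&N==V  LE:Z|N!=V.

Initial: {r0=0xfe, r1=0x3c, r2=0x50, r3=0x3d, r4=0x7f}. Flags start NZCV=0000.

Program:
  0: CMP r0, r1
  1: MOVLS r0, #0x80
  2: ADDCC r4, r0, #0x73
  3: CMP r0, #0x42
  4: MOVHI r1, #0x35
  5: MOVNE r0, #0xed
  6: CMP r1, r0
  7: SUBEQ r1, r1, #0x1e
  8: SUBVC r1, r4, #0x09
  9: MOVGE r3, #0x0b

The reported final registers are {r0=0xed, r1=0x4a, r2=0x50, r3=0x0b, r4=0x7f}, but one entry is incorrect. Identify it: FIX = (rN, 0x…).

0: ✓ CMP  NZCV=1010
1: · MOVLS
2: · ADDCC
3: ✓ CMP  NZCV=1010
4: ✓ MOVHI  r1←0x35
5: ✓ MOVNE  r0←0xed
6: ✓ CMP  NZCV=0000
7: · SUBEQ
8: ✓ SUBVC  r1←0x76
9: ✓ MOVGE  r3←0x0b

FIX = (r1, 0x76)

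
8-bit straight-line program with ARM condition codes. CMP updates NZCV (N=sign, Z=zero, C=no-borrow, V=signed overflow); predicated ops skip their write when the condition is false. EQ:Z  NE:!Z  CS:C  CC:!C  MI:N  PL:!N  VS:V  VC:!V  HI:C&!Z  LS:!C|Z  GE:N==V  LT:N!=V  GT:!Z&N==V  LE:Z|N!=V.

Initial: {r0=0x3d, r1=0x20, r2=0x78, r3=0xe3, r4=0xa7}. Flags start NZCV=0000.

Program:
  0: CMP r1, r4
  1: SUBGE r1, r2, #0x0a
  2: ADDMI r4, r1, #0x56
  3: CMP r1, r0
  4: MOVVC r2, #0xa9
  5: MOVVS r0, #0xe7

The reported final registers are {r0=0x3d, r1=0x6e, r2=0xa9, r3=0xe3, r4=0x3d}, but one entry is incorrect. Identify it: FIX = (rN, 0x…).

0: ✓ CMP  NZCV=0000
1: ✓ SUBGE  r1←0x6e
2: · ADDMI
3: ✓ CMP  NZCV=0010
4: ✓ MOVVC  r2←0xa9
5: · MOVVS

FIX = (r4, 0xa7)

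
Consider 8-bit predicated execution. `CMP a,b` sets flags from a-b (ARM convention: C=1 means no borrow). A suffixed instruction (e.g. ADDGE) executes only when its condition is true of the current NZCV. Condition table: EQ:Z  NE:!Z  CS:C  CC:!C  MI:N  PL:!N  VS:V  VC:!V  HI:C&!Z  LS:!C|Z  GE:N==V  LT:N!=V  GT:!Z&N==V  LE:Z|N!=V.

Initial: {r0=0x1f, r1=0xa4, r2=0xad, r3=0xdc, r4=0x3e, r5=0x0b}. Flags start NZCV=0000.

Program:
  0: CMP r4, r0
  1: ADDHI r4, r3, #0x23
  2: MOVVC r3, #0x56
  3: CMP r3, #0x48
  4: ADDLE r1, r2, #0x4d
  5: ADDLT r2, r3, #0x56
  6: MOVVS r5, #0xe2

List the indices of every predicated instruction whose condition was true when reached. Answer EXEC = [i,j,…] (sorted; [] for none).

0: ✓ CMP  NZCV=0010
1: ✓ ADDHI  r4←0xff
2: ✓ MOVVC  r3←0x56
3: ✓ CMP  NZCV=0010
4: · ADDLE
5: · ADDLT
6: · MOVVS

EXEC = [1,2]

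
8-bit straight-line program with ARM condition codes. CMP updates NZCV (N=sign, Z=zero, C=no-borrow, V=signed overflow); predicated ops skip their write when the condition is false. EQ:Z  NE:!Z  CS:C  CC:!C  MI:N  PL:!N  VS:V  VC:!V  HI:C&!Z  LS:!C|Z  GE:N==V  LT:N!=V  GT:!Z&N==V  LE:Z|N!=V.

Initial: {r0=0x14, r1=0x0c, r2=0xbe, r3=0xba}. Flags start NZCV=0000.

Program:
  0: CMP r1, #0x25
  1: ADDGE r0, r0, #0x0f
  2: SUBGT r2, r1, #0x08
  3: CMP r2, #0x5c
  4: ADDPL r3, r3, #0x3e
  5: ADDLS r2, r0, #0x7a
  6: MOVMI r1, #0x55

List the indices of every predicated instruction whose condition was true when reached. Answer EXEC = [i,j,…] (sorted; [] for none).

[0] flags=1000 → (cmp)
[1] flags=1000 GE?F → skip
[2] flags=1000 GT?F → skip
[3] flags=0011 → (cmp)
[4] flags=0011 PL?T → r3=0xf8
[5] flags=0011 LS?F → skip
[6] flags=0011 MI?F → skip

EXEC = [4]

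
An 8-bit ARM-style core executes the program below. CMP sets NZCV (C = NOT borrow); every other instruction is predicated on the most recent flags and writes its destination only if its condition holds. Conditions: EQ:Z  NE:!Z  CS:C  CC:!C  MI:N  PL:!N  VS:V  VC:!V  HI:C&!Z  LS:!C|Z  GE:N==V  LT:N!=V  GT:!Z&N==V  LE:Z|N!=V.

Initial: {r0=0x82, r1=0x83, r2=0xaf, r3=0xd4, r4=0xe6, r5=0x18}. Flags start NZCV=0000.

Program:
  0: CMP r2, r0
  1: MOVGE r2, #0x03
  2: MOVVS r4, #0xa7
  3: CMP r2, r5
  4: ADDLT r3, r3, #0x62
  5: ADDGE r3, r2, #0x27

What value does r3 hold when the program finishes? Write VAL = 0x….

VAL = 0x36

[0] flags=0010 → (cmp)
[1] flags=0010 GE?T → r2=0x03
[2] flags=0010 VS?F → skip
[3] flags=1000 → (cmp)
[4] flags=1000 LT?T → r3=0x36
[5] flags=1000 GE?F → skip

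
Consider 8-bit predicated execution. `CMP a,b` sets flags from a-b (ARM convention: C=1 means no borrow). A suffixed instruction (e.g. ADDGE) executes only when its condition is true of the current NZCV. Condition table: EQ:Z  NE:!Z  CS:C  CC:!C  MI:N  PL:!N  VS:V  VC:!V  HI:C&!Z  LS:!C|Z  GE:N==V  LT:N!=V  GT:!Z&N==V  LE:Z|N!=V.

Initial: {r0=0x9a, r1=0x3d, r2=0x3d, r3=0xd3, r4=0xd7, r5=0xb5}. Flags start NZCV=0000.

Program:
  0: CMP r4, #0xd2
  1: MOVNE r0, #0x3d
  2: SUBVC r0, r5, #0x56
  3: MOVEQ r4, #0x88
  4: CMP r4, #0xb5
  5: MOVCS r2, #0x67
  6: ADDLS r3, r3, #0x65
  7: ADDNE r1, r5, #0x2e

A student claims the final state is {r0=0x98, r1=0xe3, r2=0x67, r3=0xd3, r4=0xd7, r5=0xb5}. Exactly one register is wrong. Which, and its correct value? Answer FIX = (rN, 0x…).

[0] flags=0010 → (cmp)
[1] flags=0010 NE?T → r0=0x3d
[2] flags=0010 VC?T → r0=0x5f
[3] flags=0010 EQ?F → skip
[4] flags=0010 → (cmp)
[5] flags=0010 CS?T → r2=0x67
[6] flags=0010 LS?F → skip
[7] flags=0010 NE?T → r1=0xe3

FIX = (r0, 0x5f)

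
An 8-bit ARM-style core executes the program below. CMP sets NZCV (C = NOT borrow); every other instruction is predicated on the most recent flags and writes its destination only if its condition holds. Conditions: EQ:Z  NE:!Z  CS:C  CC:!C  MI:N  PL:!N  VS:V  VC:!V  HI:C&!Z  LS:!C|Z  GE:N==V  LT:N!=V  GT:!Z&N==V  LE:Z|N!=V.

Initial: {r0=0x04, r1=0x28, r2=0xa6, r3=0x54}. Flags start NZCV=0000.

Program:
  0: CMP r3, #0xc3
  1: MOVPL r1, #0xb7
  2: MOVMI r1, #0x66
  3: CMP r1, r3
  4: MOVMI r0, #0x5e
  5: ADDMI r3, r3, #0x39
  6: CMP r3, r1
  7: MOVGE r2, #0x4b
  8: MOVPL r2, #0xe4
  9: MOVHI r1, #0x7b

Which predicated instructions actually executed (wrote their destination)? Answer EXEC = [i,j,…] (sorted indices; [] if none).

EXEC = [2]

0: ✓ CMP  NZCV=1001
1: · MOVPL
2: ✓ MOVMI  r1←0x66
3: ✓ CMP  NZCV=0010
4: · MOVMI
5: · ADDMI
6: ✓ CMP  NZCV=1000
7: · MOVGE
8: · MOVPL
9: · MOVHI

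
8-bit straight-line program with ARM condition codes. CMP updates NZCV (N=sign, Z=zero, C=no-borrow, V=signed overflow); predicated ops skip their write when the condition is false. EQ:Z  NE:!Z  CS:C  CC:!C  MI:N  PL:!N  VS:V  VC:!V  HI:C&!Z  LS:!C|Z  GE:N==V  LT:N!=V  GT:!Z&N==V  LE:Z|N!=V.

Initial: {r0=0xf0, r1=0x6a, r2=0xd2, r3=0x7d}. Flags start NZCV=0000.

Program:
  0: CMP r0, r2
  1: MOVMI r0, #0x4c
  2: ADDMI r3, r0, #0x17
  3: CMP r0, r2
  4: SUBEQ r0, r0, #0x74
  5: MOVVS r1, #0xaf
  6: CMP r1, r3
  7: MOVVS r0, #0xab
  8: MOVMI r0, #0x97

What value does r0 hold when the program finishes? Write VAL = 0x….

VAL = 0x97

0: ✓ CMP  NZCV=0010
1: · MOVMI
2: · ADDMI
3: ✓ CMP  NZCV=0010
4: · SUBEQ
5: · MOVVS
6: ✓ CMP  NZCV=1000
7: · MOVVS
8: ✓ MOVMI  r0←0x97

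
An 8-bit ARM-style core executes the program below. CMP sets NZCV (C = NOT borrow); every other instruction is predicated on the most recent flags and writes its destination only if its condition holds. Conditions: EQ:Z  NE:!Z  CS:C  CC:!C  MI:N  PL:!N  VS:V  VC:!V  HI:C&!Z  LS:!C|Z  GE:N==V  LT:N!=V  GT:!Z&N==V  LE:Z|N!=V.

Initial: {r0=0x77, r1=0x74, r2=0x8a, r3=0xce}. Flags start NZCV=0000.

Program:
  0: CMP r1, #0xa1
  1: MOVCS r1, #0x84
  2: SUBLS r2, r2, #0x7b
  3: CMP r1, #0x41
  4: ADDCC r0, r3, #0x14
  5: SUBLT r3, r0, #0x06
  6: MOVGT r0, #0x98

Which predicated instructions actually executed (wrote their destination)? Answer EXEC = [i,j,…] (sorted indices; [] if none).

EXEC = [2,6]

0: ✓ CMP  NZCV=1001
1: · MOVCS
2: ✓ SUBLS  r2←0x0f
3: ✓ CMP  NZCV=0010
4: · ADDCC
5: · SUBLT
6: ✓ MOVGT  r0←0x98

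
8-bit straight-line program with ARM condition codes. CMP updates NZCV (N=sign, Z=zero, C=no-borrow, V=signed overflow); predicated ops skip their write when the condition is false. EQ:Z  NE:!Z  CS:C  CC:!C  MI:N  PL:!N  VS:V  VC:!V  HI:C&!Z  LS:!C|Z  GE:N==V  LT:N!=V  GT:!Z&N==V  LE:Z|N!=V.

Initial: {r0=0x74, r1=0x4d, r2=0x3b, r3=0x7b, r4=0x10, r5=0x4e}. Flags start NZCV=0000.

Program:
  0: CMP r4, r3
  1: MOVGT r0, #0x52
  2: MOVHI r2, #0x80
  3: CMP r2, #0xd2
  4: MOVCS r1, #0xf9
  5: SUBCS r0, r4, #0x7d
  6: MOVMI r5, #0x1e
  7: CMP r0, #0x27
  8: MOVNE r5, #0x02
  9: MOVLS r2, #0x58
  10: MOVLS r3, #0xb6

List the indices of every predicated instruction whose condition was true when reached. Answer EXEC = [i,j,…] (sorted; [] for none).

[0] flags=1000 → (cmp)
[1] flags=1000 GT?F → skip
[2] flags=1000 HI?F → skip
[3] flags=0000 → (cmp)
[4] flags=0000 CS?F → skip
[5] flags=0000 CS?F → skip
[6] flags=0000 MI?F → skip
[7] flags=0010 → (cmp)
[8] flags=0010 NE?T → r5=0x02
[9] flags=0010 LS?F → skip
[10] flags=0010 LS?F → skip

EXEC = [8]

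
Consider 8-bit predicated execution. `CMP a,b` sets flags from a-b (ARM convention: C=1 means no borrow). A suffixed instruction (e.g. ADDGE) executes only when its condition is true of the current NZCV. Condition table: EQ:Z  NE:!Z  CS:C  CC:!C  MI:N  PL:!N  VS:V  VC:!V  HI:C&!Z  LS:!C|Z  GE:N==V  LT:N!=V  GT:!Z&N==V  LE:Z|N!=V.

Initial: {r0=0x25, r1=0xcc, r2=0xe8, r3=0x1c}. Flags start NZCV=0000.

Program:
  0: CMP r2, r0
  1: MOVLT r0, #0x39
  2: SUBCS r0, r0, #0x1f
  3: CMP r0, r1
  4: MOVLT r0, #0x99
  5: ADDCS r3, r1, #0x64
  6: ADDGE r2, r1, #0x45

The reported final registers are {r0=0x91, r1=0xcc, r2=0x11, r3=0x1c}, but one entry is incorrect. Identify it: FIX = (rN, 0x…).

FIX = (r0, 0x1a)

[0] flags=1010 → (cmp)
[1] flags=1010 LT?T → r0=0x39
[2] flags=1010 CS?T → r0=0x1a
[3] flags=0000 → (cmp)
[4] flags=0000 LT?F → skip
[5] flags=0000 CS?F → skip
[6] flags=0000 GE?T → r2=0x11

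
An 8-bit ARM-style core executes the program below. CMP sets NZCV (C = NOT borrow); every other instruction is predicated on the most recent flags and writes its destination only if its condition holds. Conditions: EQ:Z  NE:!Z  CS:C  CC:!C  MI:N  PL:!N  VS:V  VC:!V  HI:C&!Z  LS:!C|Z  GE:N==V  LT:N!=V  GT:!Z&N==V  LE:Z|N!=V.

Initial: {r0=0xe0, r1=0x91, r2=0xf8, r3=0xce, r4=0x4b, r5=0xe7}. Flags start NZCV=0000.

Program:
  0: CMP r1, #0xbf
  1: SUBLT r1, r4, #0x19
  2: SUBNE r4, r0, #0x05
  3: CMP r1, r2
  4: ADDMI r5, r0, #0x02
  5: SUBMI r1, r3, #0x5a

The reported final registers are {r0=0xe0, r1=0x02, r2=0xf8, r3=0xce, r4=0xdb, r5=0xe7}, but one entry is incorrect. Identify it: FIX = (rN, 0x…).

FIX = (r1, 0x32)

0: ✓ CMP  NZCV=1000
1: ✓ SUBLT  r1←0x32
2: ✓ SUBNE  r4←0xdb
3: ✓ CMP  NZCV=0000
4: · ADDMI
5: · SUBMI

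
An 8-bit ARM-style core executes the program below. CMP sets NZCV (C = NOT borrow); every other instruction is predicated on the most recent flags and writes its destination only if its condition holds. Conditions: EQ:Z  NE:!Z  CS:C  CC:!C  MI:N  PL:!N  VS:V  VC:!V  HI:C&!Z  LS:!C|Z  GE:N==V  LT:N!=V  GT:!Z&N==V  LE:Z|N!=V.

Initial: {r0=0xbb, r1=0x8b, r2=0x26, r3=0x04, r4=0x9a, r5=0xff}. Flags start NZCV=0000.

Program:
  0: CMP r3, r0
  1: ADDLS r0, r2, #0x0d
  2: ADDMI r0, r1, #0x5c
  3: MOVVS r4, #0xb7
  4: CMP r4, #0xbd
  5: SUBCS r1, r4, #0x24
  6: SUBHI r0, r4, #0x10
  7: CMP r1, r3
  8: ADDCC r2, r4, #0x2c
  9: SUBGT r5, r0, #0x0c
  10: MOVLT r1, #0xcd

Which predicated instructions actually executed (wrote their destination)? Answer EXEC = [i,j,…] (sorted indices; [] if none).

[0] flags=0000 → (cmp)
[1] flags=0000 LS?T → r0=0x33
[2] flags=0000 MI?F → skip
[3] flags=0000 VS?F → skip
[4] flags=1000 → (cmp)
[5] flags=1000 CS?F → skip
[6] flags=1000 HI?F → skip
[7] flags=1010 → (cmp)
[8] flags=1010 CC?F → skip
[9] flags=1010 GT?F → skip
[10] flags=1010 LT?T → r1=0xcd

EXEC = [1,10]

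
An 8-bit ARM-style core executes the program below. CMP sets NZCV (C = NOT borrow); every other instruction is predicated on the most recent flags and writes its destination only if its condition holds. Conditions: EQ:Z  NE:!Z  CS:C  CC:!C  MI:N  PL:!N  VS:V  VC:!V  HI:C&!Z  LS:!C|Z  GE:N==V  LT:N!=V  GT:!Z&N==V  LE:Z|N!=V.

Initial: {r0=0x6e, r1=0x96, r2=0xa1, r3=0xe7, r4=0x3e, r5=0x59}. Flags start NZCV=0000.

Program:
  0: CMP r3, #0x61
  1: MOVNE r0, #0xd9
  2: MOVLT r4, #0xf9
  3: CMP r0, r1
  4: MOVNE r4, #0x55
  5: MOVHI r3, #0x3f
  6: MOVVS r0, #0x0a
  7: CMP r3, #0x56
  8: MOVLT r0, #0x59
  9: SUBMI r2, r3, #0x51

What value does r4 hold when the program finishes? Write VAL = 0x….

VAL = 0x55

[0] flags=1010 → (cmp)
[1] flags=1010 NE?T → r0=0xd9
[2] flags=1010 LT?T → r4=0xf9
[3] flags=0010 → (cmp)
[4] flags=0010 NE?T → r4=0x55
[5] flags=0010 HI?T → r3=0x3f
[6] flags=0010 VS?F → skip
[7] flags=1000 → (cmp)
[8] flags=1000 LT?T → r0=0x59
[9] flags=1000 MI?T → r2=0xee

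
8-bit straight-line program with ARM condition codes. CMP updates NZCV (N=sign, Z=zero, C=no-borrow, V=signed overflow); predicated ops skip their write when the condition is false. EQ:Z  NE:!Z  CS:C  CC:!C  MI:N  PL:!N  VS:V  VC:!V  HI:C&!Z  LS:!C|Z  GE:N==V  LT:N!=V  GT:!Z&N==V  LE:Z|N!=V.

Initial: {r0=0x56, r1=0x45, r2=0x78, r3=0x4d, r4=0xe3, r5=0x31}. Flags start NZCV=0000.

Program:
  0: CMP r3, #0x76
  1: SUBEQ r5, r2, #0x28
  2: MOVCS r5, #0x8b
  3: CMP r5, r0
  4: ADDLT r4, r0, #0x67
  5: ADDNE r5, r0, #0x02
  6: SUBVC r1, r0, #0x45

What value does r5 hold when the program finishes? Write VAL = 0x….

0: ✓ CMP  NZCV=1000
1: · SUBEQ
2: · MOVCS
3: ✓ CMP  NZCV=1000
4: ✓ ADDLT  r4←0xbd
5: ✓ ADDNE  r5←0x58
6: ✓ SUBVC  r1←0x11

VAL = 0x58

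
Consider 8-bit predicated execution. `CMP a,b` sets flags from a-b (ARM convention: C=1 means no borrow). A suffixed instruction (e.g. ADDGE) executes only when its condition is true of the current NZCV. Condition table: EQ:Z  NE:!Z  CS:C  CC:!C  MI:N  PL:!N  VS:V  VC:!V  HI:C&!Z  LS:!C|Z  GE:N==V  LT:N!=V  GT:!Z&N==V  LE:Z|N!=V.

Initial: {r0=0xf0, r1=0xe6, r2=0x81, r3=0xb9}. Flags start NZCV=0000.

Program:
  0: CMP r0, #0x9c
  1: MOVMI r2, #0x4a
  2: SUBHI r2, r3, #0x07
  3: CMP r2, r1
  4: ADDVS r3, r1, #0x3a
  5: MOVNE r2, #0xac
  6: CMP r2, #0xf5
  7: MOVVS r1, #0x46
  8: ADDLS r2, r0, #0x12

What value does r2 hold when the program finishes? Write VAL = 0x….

[0] flags=0010 → (cmp)
[1] flags=0010 MI?F → skip
[2] flags=0010 HI?T → r2=0xb2
[3] flags=1000 → (cmp)
[4] flags=1000 VS?F → skip
[5] flags=1000 NE?T → r2=0xac
[6] flags=1000 → (cmp)
[7] flags=1000 VS?F → skip
[8] flags=1000 LS?T → r2=0x02

VAL = 0x02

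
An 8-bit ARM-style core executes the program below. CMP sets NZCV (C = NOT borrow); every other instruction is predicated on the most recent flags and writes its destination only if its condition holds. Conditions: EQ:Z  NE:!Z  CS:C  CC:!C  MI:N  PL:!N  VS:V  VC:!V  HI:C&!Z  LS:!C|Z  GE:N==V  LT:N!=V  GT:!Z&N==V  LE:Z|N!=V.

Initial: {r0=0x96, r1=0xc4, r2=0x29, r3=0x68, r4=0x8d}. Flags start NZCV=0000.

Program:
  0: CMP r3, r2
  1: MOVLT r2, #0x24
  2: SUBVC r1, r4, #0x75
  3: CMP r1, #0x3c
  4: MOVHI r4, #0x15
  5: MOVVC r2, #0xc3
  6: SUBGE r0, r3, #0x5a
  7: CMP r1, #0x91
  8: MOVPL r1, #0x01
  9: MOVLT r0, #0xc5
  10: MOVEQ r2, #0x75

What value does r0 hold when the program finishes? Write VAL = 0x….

VAL = 0x96

[0] flags=0010 → (cmp)
[1] flags=0010 LT?F → skip
[2] flags=0010 VC?T → r1=0x18
[3] flags=1000 → (cmp)
[4] flags=1000 HI?F → skip
[5] flags=1000 VC?T → r2=0xc3
[6] flags=1000 GE?F → skip
[7] flags=1001 → (cmp)
[8] flags=1001 PL?F → skip
[9] flags=1001 LT?F → skip
[10] flags=1001 EQ?F → skip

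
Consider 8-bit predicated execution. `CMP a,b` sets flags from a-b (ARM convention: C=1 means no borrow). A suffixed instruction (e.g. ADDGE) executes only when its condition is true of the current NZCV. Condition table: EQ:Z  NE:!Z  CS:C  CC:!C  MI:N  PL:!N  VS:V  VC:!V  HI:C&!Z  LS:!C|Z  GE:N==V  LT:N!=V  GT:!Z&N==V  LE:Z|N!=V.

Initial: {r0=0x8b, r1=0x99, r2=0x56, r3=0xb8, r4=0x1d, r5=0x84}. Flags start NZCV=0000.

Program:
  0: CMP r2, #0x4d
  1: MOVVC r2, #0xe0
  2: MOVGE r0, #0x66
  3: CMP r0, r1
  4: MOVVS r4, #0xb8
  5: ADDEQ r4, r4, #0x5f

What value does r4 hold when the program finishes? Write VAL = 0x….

VAL = 0xb8

0: ✓ CMP  NZCV=0010
1: ✓ MOVVC  r2←0xe0
2: ✓ MOVGE  r0←0x66
3: ✓ CMP  NZCV=1001
4: ✓ MOVVS  r4←0xb8
5: · ADDEQ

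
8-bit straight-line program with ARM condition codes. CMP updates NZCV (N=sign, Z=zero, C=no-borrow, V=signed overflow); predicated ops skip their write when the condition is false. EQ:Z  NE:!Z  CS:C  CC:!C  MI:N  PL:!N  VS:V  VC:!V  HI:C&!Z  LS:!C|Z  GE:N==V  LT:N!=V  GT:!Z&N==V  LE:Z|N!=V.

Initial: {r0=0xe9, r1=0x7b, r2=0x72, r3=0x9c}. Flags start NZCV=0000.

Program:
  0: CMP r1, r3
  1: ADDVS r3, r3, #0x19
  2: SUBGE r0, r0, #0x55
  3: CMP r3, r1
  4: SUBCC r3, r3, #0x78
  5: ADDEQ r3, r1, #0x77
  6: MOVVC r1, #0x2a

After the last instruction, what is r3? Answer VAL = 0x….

VAL = 0xb5

0: ✓ CMP  NZCV=1001
1: ✓ ADDVS  r3←0xb5
2: ✓ SUBGE  r0←0x94
3: ✓ CMP  NZCV=0011
4: · SUBCC
5: · ADDEQ
6: · MOVVC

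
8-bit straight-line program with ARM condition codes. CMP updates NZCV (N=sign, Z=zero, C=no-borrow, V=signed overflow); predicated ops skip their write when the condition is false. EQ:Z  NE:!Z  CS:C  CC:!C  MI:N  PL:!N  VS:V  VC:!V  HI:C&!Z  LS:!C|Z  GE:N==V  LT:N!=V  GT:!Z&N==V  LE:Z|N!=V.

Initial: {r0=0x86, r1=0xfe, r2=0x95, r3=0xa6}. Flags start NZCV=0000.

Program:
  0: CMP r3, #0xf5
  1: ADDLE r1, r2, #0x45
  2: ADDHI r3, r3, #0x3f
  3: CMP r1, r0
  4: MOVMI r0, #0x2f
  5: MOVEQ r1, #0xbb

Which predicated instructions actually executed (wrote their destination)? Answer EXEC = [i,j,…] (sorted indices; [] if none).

EXEC = [1]

0: ✓ CMP  NZCV=1000
1: ✓ ADDLE  r1←0xda
2: · ADDHI
3: ✓ CMP  NZCV=0010
4: · MOVMI
5: · MOVEQ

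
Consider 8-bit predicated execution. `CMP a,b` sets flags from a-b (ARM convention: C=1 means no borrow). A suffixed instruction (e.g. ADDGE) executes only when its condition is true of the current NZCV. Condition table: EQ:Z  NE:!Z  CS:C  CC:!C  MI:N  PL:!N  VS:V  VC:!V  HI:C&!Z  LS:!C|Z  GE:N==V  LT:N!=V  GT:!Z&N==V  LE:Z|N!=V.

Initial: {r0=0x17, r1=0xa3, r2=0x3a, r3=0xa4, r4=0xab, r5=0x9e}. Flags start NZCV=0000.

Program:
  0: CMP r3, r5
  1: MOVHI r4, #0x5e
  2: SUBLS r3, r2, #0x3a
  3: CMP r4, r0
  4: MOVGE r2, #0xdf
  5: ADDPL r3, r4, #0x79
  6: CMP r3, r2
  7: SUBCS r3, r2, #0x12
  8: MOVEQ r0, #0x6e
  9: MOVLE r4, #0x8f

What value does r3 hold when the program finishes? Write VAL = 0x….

[0] flags=0010 → (cmp)
[1] flags=0010 HI?T → r4=0x5e
[2] flags=0010 LS?F → skip
[3] flags=0010 → (cmp)
[4] flags=0010 GE?T → r2=0xdf
[5] flags=0010 PL?T → r3=0xd7
[6] flags=1000 → (cmp)
[7] flags=1000 CS?F → skip
[8] flags=1000 EQ?F → skip
[9] flags=1000 LE?T → r4=0x8f

VAL = 0xd7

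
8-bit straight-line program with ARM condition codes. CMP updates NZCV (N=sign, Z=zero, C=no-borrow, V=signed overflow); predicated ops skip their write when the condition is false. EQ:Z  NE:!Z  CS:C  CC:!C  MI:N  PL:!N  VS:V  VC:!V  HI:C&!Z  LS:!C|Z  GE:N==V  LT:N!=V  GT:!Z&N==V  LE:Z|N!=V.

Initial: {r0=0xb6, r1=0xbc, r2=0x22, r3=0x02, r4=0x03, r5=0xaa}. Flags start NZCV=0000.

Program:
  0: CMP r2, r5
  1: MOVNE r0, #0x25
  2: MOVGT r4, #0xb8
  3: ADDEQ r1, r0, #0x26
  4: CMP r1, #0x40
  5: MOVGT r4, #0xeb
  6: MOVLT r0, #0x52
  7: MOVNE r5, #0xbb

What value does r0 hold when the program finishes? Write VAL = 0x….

VAL = 0x52

[0] flags=0000 → (cmp)
[1] flags=0000 NE?T → r0=0x25
[2] flags=0000 GT?T → r4=0xb8
[3] flags=0000 EQ?F → skip
[4] flags=0011 → (cmp)
[5] flags=0011 GT?F → skip
[6] flags=0011 LT?T → r0=0x52
[7] flags=0011 NE?T → r5=0xbb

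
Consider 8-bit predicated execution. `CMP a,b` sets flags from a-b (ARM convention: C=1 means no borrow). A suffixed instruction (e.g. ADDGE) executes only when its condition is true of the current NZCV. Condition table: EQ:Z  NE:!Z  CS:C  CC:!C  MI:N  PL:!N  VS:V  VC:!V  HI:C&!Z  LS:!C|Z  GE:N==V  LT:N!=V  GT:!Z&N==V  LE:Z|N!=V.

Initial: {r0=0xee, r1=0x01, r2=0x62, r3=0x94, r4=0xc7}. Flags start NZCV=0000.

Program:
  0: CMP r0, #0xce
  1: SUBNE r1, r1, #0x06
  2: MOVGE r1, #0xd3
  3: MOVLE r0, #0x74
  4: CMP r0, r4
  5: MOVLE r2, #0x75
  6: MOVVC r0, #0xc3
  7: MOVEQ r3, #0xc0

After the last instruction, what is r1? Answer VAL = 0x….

0: ✓ CMP  NZCV=0010
1: ✓ SUBNE  r1←0xfb
2: ✓ MOVGE  r1←0xd3
3: · MOVLE
4: ✓ CMP  NZCV=0010
5: · MOVLE
6: ✓ MOVVC  r0←0xc3
7: · MOVEQ

VAL = 0xd3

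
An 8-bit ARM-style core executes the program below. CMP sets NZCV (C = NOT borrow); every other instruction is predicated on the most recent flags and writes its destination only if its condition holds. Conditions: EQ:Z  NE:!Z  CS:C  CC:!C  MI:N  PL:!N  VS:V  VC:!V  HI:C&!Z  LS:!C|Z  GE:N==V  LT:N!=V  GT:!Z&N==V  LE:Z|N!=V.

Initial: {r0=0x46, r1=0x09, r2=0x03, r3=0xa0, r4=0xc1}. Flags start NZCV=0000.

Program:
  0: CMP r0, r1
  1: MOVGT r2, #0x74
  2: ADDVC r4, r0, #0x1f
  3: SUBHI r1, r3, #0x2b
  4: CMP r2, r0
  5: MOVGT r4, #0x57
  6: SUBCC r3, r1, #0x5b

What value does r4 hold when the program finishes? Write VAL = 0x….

VAL = 0x57

[0] flags=0010 → (cmp)
[1] flags=0010 GT?T → r2=0x74
[2] flags=0010 VC?T → r4=0x65
[3] flags=0010 HI?T → r1=0x75
[4] flags=0010 → (cmp)
[5] flags=0010 GT?T → r4=0x57
[6] flags=0010 CC?F → skip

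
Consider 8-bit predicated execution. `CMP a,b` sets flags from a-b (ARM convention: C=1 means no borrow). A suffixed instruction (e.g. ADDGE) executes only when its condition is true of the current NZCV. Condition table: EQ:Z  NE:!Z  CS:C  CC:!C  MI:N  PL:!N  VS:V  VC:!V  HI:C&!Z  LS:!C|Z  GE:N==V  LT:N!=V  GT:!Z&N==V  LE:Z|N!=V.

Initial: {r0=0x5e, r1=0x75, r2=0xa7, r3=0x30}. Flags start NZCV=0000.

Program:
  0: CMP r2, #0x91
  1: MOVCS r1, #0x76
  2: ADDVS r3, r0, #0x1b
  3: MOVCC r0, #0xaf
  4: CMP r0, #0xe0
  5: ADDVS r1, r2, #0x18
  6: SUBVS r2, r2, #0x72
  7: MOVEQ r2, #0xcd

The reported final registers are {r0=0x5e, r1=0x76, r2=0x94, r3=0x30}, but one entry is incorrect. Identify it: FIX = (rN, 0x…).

[0] flags=0010 → (cmp)
[1] flags=0010 CS?T → r1=0x76
[2] flags=0010 VS?F → skip
[3] flags=0010 CC?F → skip
[4] flags=0000 → (cmp)
[5] flags=0000 VS?F → skip
[6] flags=0000 VS?F → skip
[7] flags=0000 EQ?F → skip

FIX = (r2, 0xa7)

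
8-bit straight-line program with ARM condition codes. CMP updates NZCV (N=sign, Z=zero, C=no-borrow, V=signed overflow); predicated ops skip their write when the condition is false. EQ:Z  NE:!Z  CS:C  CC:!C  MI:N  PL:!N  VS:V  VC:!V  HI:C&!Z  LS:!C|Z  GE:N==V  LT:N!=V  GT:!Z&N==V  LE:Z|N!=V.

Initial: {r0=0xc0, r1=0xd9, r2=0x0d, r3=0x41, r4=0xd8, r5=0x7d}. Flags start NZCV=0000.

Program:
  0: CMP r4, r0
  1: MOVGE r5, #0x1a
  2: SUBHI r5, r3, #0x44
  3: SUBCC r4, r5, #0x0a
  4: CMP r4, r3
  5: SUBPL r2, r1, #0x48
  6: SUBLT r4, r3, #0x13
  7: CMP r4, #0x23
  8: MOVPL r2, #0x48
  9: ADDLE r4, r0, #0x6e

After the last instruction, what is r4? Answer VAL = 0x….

0: ✓ CMP  NZCV=0010
1: ✓ MOVGE  r5←0x1a
2: ✓ SUBHI  r5←0xfd
3: · SUBCC
4: ✓ CMP  NZCV=1010
5: · SUBPL
6: ✓ SUBLT  r4←0x2e
7: ✓ CMP  NZCV=0010
8: ✓ MOVPL  r2←0x48
9: · ADDLE

VAL = 0x2e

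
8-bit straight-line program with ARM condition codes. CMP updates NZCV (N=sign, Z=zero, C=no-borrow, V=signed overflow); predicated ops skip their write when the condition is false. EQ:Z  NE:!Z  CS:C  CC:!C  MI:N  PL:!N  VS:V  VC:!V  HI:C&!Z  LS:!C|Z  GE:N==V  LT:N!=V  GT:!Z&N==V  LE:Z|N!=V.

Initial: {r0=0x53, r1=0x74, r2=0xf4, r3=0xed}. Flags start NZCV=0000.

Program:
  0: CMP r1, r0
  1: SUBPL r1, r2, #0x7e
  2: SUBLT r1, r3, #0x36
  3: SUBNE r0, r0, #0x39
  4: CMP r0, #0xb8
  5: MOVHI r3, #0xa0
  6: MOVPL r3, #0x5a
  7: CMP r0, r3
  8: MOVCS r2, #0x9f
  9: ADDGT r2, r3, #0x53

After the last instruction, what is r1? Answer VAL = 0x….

VAL = 0x76

[0] flags=0010 → (cmp)
[1] flags=0010 PL?T → r1=0x76
[2] flags=0010 LT?F → skip
[3] flags=0010 NE?T → r0=0x1a
[4] flags=0000 → (cmp)
[5] flags=0000 HI?F → skip
[6] flags=0000 PL?T → r3=0x5a
[7] flags=1000 → (cmp)
[8] flags=1000 CS?F → skip
[9] flags=1000 GT?F → skip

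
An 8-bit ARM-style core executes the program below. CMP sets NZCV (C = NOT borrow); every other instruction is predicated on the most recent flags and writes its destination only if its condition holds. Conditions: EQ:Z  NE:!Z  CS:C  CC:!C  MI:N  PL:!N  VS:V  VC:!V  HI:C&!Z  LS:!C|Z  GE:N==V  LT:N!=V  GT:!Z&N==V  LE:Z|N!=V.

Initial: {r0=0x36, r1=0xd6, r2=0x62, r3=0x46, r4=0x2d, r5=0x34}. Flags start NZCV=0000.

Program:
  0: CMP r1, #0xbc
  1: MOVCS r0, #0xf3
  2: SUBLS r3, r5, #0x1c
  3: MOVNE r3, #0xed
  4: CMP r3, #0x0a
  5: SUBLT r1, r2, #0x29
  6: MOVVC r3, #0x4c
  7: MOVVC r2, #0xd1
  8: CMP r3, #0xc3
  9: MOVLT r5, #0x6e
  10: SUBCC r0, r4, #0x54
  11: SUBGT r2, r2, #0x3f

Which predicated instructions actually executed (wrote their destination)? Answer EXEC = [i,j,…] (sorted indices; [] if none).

EXEC = [1,3,5,6,7,10,11]

[0] flags=0010 → (cmp)
[1] flags=0010 CS?T → r0=0xf3
[2] flags=0010 LS?F → skip
[3] flags=0010 NE?T → r3=0xed
[4] flags=1010 → (cmp)
[5] flags=1010 LT?T → r1=0x39
[6] flags=1010 VC?T → r3=0x4c
[7] flags=1010 VC?T → r2=0xd1
[8] flags=1001 → (cmp)
[9] flags=1001 LT?F → skip
[10] flags=1001 CC?T → r0=0xd9
[11] flags=1001 GT?T → r2=0x92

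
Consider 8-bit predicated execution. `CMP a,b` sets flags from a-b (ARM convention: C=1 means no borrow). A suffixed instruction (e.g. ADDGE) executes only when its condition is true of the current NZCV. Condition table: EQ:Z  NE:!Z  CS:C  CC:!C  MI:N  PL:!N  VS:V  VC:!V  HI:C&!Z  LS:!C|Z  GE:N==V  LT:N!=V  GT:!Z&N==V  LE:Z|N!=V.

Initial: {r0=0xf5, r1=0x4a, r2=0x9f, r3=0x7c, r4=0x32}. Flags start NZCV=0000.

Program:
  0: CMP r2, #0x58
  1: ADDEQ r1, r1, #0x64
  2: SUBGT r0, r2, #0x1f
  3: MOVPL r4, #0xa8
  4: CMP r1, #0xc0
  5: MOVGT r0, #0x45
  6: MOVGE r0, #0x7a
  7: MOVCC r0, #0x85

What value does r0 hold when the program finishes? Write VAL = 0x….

VAL = 0x85

[0] flags=0011 → (cmp)
[1] flags=0011 EQ?F → skip
[2] flags=0011 GT?F → skip
[3] flags=0011 PL?T → r4=0xa8
[4] flags=1001 → (cmp)
[5] flags=1001 GT?T → r0=0x45
[6] flags=1001 GE?T → r0=0x7a
[7] flags=1001 CC?T → r0=0x85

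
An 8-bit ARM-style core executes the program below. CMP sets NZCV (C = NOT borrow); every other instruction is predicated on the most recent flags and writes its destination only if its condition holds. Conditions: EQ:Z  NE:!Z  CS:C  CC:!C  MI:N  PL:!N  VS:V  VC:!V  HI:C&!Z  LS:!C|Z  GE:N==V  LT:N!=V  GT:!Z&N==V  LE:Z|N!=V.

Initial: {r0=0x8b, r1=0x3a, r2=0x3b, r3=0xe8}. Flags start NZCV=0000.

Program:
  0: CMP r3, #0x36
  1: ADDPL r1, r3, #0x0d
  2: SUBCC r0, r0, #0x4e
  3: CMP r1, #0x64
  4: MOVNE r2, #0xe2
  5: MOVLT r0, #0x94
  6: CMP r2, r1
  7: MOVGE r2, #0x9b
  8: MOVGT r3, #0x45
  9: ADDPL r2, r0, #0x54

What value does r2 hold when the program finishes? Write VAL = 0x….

VAL = 0xe2

0: ✓ CMP  NZCV=1010
1: · ADDPL
2: · SUBCC
3: ✓ CMP  NZCV=1000
4: ✓ MOVNE  r2←0xe2
5: ✓ MOVLT  r0←0x94
6: ✓ CMP  NZCV=1010
7: · MOVGE
8: · MOVGT
9: · ADDPL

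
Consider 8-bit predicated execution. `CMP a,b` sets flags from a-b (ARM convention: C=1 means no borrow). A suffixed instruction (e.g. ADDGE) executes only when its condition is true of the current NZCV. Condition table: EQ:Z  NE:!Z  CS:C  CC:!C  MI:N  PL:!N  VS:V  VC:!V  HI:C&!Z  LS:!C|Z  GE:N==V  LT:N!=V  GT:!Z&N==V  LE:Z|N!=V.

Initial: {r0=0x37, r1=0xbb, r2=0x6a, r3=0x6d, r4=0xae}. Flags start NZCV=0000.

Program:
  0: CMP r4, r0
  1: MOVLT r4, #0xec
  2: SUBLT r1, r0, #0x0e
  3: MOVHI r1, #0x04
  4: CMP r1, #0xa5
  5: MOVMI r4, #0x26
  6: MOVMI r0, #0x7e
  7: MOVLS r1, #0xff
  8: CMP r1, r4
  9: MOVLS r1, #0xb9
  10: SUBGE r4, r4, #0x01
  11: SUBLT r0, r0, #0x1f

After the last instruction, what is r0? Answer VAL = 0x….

VAL = 0x37

0: ✓ CMP  NZCV=0011
1: ✓ MOVLT  r4←0xec
2: ✓ SUBLT  r1←0x29
3: ✓ MOVHI  r1←0x04
4: ✓ CMP  NZCV=0000
5: · MOVMI
6: · MOVMI
7: ✓ MOVLS  r1←0xff
8: ✓ CMP  NZCV=0010
9: · MOVLS
10: ✓ SUBGE  r4←0xeb
11: · SUBLT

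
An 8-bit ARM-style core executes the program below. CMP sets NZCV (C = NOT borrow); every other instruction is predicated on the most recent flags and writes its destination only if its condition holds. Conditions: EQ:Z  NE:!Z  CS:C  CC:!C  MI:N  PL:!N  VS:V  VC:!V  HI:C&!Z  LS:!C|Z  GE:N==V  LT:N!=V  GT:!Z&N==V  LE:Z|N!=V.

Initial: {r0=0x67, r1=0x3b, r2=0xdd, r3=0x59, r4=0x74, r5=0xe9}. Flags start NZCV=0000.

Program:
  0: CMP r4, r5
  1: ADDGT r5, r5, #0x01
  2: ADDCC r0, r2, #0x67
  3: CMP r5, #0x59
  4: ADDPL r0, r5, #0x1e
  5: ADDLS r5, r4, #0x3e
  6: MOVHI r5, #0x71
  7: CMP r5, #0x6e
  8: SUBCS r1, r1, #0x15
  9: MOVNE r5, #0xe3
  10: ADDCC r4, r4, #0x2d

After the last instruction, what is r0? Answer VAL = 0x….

VAL = 0x44

0: ✓ CMP  NZCV=1001
1: ✓ ADDGT  r5←0xea
2: ✓ ADDCC  r0←0x44
3: ✓ CMP  NZCV=1010
4: · ADDPL
5: · ADDLS
6: ✓ MOVHI  r5←0x71
7: ✓ CMP  NZCV=0010
8: ✓ SUBCS  r1←0x26
9: ✓ MOVNE  r5←0xe3
10: · ADDCC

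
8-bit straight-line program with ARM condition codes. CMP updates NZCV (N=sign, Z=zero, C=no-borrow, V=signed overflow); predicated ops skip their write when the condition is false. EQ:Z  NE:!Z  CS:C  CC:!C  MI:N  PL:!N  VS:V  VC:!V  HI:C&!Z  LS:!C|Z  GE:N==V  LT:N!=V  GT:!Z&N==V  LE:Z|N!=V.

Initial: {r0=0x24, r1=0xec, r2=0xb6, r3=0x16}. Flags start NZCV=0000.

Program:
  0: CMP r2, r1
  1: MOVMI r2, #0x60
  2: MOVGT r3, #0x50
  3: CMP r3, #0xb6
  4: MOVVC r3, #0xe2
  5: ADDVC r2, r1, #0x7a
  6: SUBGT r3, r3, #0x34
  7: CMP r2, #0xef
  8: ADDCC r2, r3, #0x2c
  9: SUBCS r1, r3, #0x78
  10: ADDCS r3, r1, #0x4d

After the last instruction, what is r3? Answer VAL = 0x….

[0] flags=1000 → (cmp)
[1] flags=1000 MI?T → r2=0x60
[2] flags=1000 GT?F → skip
[3] flags=0000 → (cmp)
[4] flags=0000 VC?T → r3=0xe2
[5] flags=0000 VC?T → r2=0x66
[6] flags=0000 GT?T → r3=0xae
[7] flags=0000 → (cmp)
[8] flags=0000 CC?T → r2=0xda
[9] flags=0000 CS?F → skip
[10] flags=0000 CS?F → skip

VAL = 0xae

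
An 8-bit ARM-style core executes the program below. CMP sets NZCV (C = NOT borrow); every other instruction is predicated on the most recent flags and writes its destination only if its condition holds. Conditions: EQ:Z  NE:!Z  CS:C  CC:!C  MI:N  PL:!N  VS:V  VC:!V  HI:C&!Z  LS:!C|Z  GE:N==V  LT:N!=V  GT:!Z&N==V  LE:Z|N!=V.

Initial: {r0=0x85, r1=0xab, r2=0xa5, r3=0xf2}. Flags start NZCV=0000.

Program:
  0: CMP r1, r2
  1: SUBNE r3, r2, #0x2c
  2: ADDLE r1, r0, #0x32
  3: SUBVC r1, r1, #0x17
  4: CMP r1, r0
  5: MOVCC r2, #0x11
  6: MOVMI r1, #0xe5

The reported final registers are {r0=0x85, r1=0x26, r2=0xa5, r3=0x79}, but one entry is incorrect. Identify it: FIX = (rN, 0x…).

0: ✓ CMP  NZCV=0010
1: ✓ SUBNE  r3←0x79
2: · ADDLE
3: ✓ SUBVC  r1←0x94
4: ✓ CMP  NZCV=0010
5: · MOVCC
6: · MOVMI

FIX = (r1, 0x94)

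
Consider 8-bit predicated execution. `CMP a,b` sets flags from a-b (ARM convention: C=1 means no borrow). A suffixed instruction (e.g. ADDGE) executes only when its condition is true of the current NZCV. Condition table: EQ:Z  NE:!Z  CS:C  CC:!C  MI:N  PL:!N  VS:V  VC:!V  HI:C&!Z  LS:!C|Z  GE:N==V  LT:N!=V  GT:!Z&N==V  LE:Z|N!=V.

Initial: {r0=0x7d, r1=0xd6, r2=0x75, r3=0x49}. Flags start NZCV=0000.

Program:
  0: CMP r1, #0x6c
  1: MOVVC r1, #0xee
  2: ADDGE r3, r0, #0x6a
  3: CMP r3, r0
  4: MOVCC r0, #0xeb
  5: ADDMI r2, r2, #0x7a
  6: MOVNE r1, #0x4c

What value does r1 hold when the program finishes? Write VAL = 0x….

VAL = 0x4c

0: ✓ CMP  NZCV=0011
1: · MOVVC
2: · ADDGE
3: ✓ CMP  NZCV=1000
4: ✓ MOVCC  r0←0xeb
5: ✓ ADDMI  r2←0xef
6: ✓ MOVNE  r1←0x4c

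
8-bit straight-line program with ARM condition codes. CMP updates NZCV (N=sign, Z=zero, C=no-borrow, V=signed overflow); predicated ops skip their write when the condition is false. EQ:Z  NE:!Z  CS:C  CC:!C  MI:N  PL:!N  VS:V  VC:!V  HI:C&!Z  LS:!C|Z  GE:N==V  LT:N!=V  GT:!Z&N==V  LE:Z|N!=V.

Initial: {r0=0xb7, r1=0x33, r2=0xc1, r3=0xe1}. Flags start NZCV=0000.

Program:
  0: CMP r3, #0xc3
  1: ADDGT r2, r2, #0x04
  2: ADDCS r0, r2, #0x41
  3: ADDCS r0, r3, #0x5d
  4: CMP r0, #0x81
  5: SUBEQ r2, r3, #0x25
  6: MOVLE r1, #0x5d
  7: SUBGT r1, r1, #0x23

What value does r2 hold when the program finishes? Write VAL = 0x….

VAL = 0xc5

0: ✓ CMP  NZCV=0010
1: ✓ ADDGT  r2←0xc5
2: ✓ ADDCS  r0←0x06
3: ✓ ADDCS  r0←0x3e
4: ✓ CMP  NZCV=1001
5: · SUBEQ
6: · MOVLE
7: ✓ SUBGT  r1←0x10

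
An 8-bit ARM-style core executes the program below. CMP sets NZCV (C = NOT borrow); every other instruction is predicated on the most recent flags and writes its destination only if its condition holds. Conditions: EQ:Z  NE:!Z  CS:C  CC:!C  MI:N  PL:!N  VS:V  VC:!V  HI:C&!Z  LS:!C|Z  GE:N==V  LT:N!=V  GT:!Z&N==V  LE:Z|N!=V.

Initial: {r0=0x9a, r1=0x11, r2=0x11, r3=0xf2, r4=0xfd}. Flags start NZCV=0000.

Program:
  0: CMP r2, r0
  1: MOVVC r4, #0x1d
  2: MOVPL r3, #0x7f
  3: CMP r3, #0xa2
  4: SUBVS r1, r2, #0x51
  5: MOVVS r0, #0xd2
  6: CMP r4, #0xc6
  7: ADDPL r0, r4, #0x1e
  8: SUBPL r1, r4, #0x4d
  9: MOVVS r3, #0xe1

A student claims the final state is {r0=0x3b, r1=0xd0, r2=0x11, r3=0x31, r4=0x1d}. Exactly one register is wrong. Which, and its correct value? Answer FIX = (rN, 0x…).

[0] flags=0000 → (cmp)
[1] flags=0000 VC?T → r4=0x1d
[2] flags=0000 PL?T → r3=0x7f
[3] flags=1001 → (cmp)
[4] flags=1001 VS?T → r1=0xc0
[5] flags=1001 VS?T → r0=0xd2
[6] flags=0000 → (cmp)
[7] flags=0000 PL?T → r0=0x3b
[8] flags=0000 PL?T → r1=0xd0
[9] flags=0000 VS?F → skip

FIX = (r3, 0x7f)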